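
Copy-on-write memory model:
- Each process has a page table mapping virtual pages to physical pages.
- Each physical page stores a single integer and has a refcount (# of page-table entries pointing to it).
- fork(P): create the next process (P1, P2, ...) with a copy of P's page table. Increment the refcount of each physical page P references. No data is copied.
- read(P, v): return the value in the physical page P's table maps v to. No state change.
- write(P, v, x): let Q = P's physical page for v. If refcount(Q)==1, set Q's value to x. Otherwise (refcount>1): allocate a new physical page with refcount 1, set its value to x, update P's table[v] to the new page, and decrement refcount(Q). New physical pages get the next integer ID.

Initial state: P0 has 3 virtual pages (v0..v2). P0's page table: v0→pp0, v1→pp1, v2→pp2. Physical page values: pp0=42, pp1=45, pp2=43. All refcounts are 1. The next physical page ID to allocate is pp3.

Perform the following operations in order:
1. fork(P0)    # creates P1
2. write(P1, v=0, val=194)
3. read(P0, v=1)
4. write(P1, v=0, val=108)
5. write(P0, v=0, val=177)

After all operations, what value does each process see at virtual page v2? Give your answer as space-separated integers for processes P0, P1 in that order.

Answer: 43 43

Derivation:
Op 1: fork(P0) -> P1. 3 ppages; refcounts: pp0:2 pp1:2 pp2:2
Op 2: write(P1, v0, 194). refcount(pp0)=2>1 -> COPY to pp3. 4 ppages; refcounts: pp0:1 pp1:2 pp2:2 pp3:1
Op 3: read(P0, v1) -> 45. No state change.
Op 4: write(P1, v0, 108). refcount(pp3)=1 -> write in place. 4 ppages; refcounts: pp0:1 pp1:2 pp2:2 pp3:1
Op 5: write(P0, v0, 177). refcount(pp0)=1 -> write in place. 4 ppages; refcounts: pp0:1 pp1:2 pp2:2 pp3:1
P0: v2 -> pp2 = 43
P1: v2 -> pp2 = 43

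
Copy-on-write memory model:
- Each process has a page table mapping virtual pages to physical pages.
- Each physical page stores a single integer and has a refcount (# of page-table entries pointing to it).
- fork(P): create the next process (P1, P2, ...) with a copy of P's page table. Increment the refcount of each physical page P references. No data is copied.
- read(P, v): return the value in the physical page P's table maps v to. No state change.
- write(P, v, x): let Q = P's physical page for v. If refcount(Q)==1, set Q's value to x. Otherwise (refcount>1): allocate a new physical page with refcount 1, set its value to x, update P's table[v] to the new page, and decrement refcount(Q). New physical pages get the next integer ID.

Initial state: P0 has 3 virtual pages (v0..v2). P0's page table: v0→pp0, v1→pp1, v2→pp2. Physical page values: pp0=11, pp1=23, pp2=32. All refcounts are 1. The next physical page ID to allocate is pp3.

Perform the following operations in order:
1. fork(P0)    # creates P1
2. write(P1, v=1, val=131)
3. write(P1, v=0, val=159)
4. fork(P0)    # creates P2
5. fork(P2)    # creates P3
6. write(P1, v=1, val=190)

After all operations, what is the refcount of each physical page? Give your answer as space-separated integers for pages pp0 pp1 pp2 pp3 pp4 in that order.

Answer: 3 3 4 1 1

Derivation:
Op 1: fork(P0) -> P1. 3 ppages; refcounts: pp0:2 pp1:2 pp2:2
Op 2: write(P1, v1, 131). refcount(pp1)=2>1 -> COPY to pp3. 4 ppages; refcounts: pp0:2 pp1:1 pp2:2 pp3:1
Op 3: write(P1, v0, 159). refcount(pp0)=2>1 -> COPY to pp4. 5 ppages; refcounts: pp0:1 pp1:1 pp2:2 pp3:1 pp4:1
Op 4: fork(P0) -> P2. 5 ppages; refcounts: pp0:2 pp1:2 pp2:3 pp3:1 pp4:1
Op 5: fork(P2) -> P3. 5 ppages; refcounts: pp0:3 pp1:3 pp2:4 pp3:1 pp4:1
Op 6: write(P1, v1, 190). refcount(pp3)=1 -> write in place. 5 ppages; refcounts: pp0:3 pp1:3 pp2:4 pp3:1 pp4:1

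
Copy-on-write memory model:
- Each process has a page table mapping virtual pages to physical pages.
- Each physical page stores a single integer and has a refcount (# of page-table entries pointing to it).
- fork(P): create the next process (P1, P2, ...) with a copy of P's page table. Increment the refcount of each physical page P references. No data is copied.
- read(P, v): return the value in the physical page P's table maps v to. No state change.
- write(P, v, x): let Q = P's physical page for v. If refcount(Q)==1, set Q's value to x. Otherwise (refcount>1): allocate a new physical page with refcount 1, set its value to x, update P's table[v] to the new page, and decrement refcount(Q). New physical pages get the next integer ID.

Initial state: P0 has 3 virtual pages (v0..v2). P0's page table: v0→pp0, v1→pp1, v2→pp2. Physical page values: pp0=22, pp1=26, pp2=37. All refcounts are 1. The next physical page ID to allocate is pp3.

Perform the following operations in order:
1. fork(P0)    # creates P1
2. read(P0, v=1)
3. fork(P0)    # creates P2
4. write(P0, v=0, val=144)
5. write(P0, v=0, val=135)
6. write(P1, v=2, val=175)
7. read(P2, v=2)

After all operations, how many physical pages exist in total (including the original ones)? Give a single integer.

Answer: 5

Derivation:
Op 1: fork(P0) -> P1. 3 ppages; refcounts: pp0:2 pp1:2 pp2:2
Op 2: read(P0, v1) -> 26. No state change.
Op 3: fork(P0) -> P2. 3 ppages; refcounts: pp0:3 pp1:3 pp2:3
Op 4: write(P0, v0, 144). refcount(pp0)=3>1 -> COPY to pp3. 4 ppages; refcounts: pp0:2 pp1:3 pp2:3 pp3:1
Op 5: write(P0, v0, 135). refcount(pp3)=1 -> write in place. 4 ppages; refcounts: pp0:2 pp1:3 pp2:3 pp3:1
Op 6: write(P1, v2, 175). refcount(pp2)=3>1 -> COPY to pp4. 5 ppages; refcounts: pp0:2 pp1:3 pp2:2 pp3:1 pp4:1
Op 7: read(P2, v2) -> 37. No state change.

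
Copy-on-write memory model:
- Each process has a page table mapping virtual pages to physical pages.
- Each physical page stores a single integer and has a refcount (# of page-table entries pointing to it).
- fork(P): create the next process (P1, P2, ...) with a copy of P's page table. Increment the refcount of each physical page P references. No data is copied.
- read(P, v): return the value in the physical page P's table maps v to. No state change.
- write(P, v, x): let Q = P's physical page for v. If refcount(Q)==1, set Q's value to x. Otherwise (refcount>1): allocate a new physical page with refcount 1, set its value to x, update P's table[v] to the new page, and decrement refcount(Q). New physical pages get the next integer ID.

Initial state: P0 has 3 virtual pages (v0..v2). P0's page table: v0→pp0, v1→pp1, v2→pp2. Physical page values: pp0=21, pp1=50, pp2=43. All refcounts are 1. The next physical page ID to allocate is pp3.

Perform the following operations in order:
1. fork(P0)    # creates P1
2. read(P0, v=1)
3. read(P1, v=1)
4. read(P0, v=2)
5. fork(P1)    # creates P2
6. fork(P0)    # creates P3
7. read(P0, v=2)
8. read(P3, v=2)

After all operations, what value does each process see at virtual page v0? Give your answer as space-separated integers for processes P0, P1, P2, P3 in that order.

Answer: 21 21 21 21

Derivation:
Op 1: fork(P0) -> P1. 3 ppages; refcounts: pp0:2 pp1:2 pp2:2
Op 2: read(P0, v1) -> 50. No state change.
Op 3: read(P1, v1) -> 50. No state change.
Op 4: read(P0, v2) -> 43. No state change.
Op 5: fork(P1) -> P2. 3 ppages; refcounts: pp0:3 pp1:3 pp2:3
Op 6: fork(P0) -> P3. 3 ppages; refcounts: pp0:4 pp1:4 pp2:4
Op 7: read(P0, v2) -> 43. No state change.
Op 8: read(P3, v2) -> 43. No state change.
P0: v0 -> pp0 = 21
P1: v0 -> pp0 = 21
P2: v0 -> pp0 = 21
P3: v0 -> pp0 = 21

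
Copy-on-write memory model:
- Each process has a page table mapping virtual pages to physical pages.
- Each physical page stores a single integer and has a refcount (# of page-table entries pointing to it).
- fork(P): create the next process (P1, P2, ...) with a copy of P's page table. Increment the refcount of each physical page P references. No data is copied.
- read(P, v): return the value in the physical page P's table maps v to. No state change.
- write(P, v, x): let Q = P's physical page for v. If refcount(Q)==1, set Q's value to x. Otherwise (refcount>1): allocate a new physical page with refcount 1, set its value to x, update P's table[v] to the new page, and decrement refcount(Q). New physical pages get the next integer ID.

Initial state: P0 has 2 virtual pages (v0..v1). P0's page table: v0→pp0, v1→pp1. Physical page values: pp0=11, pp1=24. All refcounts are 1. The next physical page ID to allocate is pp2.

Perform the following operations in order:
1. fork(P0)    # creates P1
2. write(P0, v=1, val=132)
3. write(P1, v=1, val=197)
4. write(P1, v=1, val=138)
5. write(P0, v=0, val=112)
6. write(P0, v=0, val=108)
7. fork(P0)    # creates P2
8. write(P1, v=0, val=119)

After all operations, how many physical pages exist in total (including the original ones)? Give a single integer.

Op 1: fork(P0) -> P1. 2 ppages; refcounts: pp0:2 pp1:2
Op 2: write(P0, v1, 132). refcount(pp1)=2>1 -> COPY to pp2. 3 ppages; refcounts: pp0:2 pp1:1 pp2:1
Op 3: write(P1, v1, 197). refcount(pp1)=1 -> write in place. 3 ppages; refcounts: pp0:2 pp1:1 pp2:1
Op 4: write(P1, v1, 138). refcount(pp1)=1 -> write in place. 3 ppages; refcounts: pp0:2 pp1:1 pp2:1
Op 5: write(P0, v0, 112). refcount(pp0)=2>1 -> COPY to pp3. 4 ppages; refcounts: pp0:1 pp1:1 pp2:1 pp3:1
Op 6: write(P0, v0, 108). refcount(pp3)=1 -> write in place. 4 ppages; refcounts: pp0:1 pp1:1 pp2:1 pp3:1
Op 7: fork(P0) -> P2. 4 ppages; refcounts: pp0:1 pp1:1 pp2:2 pp3:2
Op 8: write(P1, v0, 119). refcount(pp0)=1 -> write in place. 4 ppages; refcounts: pp0:1 pp1:1 pp2:2 pp3:2

Answer: 4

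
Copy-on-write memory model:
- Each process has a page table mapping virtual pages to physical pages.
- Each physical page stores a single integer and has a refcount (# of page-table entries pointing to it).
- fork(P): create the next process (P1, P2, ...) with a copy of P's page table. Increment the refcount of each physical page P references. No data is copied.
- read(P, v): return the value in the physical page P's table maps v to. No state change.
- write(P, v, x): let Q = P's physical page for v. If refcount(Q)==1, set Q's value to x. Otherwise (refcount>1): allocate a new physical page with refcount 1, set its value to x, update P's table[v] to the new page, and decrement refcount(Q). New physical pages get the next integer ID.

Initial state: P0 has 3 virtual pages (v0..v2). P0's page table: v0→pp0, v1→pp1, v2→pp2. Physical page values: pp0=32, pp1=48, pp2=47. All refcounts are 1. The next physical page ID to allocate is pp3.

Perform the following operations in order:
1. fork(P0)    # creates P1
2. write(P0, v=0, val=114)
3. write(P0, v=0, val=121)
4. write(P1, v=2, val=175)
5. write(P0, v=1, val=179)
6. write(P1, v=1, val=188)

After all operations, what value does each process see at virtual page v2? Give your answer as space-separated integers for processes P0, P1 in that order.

Op 1: fork(P0) -> P1. 3 ppages; refcounts: pp0:2 pp1:2 pp2:2
Op 2: write(P0, v0, 114). refcount(pp0)=2>1 -> COPY to pp3. 4 ppages; refcounts: pp0:1 pp1:2 pp2:2 pp3:1
Op 3: write(P0, v0, 121). refcount(pp3)=1 -> write in place. 4 ppages; refcounts: pp0:1 pp1:2 pp2:2 pp3:1
Op 4: write(P1, v2, 175). refcount(pp2)=2>1 -> COPY to pp4. 5 ppages; refcounts: pp0:1 pp1:2 pp2:1 pp3:1 pp4:1
Op 5: write(P0, v1, 179). refcount(pp1)=2>1 -> COPY to pp5. 6 ppages; refcounts: pp0:1 pp1:1 pp2:1 pp3:1 pp4:1 pp5:1
Op 6: write(P1, v1, 188). refcount(pp1)=1 -> write in place. 6 ppages; refcounts: pp0:1 pp1:1 pp2:1 pp3:1 pp4:1 pp5:1
P0: v2 -> pp2 = 47
P1: v2 -> pp4 = 175

Answer: 47 175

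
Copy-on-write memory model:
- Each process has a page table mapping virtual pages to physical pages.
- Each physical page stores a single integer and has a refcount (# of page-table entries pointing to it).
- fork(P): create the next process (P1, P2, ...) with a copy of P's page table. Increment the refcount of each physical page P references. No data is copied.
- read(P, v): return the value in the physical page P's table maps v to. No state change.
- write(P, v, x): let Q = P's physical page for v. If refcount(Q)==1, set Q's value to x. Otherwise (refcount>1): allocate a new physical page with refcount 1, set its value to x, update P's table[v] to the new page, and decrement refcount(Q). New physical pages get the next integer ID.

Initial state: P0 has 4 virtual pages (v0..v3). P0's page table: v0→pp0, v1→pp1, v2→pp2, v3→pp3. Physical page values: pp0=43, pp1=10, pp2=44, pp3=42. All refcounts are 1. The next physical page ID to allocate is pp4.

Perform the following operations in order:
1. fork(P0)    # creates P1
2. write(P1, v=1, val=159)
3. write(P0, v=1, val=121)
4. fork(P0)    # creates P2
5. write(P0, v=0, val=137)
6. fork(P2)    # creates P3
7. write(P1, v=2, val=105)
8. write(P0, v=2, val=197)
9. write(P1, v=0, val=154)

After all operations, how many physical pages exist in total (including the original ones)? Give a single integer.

Op 1: fork(P0) -> P1. 4 ppages; refcounts: pp0:2 pp1:2 pp2:2 pp3:2
Op 2: write(P1, v1, 159). refcount(pp1)=2>1 -> COPY to pp4. 5 ppages; refcounts: pp0:2 pp1:1 pp2:2 pp3:2 pp4:1
Op 3: write(P0, v1, 121). refcount(pp1)=1 -> write in place. 5 ppages; refcounts: pp0:2 pp1:1 pp2:2 pp3:2 pp4:1
Op 4: fork(P0) -> P2. 5 ppages; refcounts: pp0:3 pp1:2 pp2:3 pp3:3 pp4:1
Op 5: write(P0, v0, 137). refcount(pp0)=3>1 -> COPY to pp5. 6 ppages; refcounts: pp0:2 pp1:2 pp2:3 pp3:3 pp4:1 pp5:1
Op 6: fork(P2) -> P3. 6 ppages; refcounts: pp0:3 pp1:3 pp2:4 pp3:4 pp4:1 pp5:1
Op 7: write(P1, v2, 105). refcount(pp2)=4>1 -> COPY to pp6. 7 ppages; refcounts: pp0:3 pp1:3 pp2:3 pp3:4 pp4:1 pp5:1 pp6:1
Op 8: write(P0, v2, 197). refcount(pp2)=3>1 -> COPY to pp7. 8 ppages; refcounts: pp0:3 pp1:3 pp2:2 pp3:4 pp4:1 pp5:1 pp6:1 pp7:1
Op 9: write(P1, v0, 154). refcount(pp0)=3>1 -> COPY to pp8. 9 ppages; refcounts: pp0:2 pp1:3 pp2:2 pp3:4 pp4:1 pp5:1 pp6:1 pp7:1 pp8:1

Answer: 9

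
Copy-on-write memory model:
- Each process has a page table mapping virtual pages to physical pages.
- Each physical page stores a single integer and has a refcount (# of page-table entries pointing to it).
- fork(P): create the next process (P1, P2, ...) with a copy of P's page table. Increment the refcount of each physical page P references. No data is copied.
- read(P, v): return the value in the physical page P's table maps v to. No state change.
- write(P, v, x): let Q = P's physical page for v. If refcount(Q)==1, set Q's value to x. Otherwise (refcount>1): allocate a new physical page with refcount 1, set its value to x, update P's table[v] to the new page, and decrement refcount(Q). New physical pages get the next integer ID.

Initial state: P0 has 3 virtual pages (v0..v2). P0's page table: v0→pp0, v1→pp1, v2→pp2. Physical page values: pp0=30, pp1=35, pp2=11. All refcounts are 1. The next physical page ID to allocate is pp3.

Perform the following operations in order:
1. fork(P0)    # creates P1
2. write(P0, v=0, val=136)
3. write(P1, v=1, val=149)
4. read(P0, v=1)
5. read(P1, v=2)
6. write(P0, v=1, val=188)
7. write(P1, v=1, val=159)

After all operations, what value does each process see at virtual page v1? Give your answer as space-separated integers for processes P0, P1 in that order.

Op 1: fork(P0) -> P1. 3 ppages; refcounts: pp0:2 pp1:2 pp2:2
Op 2: write(P0, v0, 136). refcount(pp0)=2>1 -> COPY to pp3. 4 ppages; refcounts: pp0:1 pp1:2 pp2:2 pp3:1
Op 3: write(P1, v1, 149). refcount(pp1)=2>1 -> COPY to pp4. 5 ppages; refcounts: pp0:1 pp1:1 pp2:2 pp3:1 pp4:1
Op 4: read(P0, v1) -> 35. No state change.
Op 5: read(P1, v2) -> 11. No state change.
Op 6: write(P0, v1, 188). refcount(pp1)=1 -> write in place. 5 ppages; refcounts: pp0:1 pp1:1 pp2:2 pp3:1 pp4:1
Op 7: write(P1, v1, 159). refcount(pp4)=1 -> write in place. 5 ppages; refcounts: pp0:1 pp1:1 pp2:2 pp3:1 pp4:1
P0: v1 -> pp1 = 188
P1: v1 -> pp4 = 159

Answer: 188 159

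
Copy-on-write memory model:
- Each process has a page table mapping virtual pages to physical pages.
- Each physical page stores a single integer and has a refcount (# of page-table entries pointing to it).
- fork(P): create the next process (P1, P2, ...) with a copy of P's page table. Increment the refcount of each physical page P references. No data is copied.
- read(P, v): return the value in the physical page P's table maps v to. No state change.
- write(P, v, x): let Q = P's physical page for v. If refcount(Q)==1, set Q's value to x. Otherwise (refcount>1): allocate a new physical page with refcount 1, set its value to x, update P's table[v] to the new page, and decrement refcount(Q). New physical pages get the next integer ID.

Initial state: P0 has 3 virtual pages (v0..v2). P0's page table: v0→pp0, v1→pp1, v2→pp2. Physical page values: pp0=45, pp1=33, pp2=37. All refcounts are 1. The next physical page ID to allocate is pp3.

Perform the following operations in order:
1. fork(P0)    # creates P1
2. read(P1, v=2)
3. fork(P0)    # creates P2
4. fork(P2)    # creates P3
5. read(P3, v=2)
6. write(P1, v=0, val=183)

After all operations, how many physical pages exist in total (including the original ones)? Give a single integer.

Answer: 4

Derivation:
Op 1: fork(P0) -> P1. 3 ppages; refcounts: pp0:2 pp1:2 pp2:2
Op 2: read(P1, v2) -> 37. No state change.
Op 3: fork(P0) -> P2. 3 ppages; refcounts: pp0:3 pp1:3 pp2:3
Op 4: fork(P2) -> P3. 3 ppages; refcounts: pp0:4 pp1:4 pp2:4
Op 5: read(P3, v2) -> 37. No state change.
Op 6: write(P1, v0, 183). refcount(pp0)=4>1 -> COPY to pp3. 4 ppages; refcounts: pp0:3 pp1:4 pp2:4 pp3:1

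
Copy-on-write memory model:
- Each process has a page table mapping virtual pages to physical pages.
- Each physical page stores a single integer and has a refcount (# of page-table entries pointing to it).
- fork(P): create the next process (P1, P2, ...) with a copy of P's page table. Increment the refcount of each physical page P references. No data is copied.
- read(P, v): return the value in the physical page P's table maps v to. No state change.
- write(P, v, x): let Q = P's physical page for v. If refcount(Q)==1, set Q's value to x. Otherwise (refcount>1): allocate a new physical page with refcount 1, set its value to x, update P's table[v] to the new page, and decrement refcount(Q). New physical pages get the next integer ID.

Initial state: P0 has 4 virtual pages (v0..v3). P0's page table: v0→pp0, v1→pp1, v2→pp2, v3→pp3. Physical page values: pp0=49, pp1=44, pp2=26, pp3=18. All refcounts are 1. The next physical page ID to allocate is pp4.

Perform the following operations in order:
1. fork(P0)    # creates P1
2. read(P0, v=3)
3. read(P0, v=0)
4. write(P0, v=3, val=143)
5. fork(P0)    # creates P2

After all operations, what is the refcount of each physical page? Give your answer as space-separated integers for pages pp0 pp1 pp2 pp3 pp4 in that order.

Answer: 3 3 3 1 2

Derivation:
Op 1: fork(P0) -> P1. 4 ppages; refcounts: pp0:2 pp1:2 pp2:2 pp3:2
Op 2: read(P0, v3) -> 18. No state change.
Op 3: read(P0, v0) -> 49. No state change.
Op 4: write(P0, v3, 143). refcount(pp3)=2>1 -> COPY to pp4. 5 ppages; refcounts: pp0:2 pp1:2 pp2:2 pp3:1 pp4:1
Op 5: fork(P0) -> P2. 5 ppages; refcounts: pp0:3 pp1:3 pp2:3 pp3:1 pp4:2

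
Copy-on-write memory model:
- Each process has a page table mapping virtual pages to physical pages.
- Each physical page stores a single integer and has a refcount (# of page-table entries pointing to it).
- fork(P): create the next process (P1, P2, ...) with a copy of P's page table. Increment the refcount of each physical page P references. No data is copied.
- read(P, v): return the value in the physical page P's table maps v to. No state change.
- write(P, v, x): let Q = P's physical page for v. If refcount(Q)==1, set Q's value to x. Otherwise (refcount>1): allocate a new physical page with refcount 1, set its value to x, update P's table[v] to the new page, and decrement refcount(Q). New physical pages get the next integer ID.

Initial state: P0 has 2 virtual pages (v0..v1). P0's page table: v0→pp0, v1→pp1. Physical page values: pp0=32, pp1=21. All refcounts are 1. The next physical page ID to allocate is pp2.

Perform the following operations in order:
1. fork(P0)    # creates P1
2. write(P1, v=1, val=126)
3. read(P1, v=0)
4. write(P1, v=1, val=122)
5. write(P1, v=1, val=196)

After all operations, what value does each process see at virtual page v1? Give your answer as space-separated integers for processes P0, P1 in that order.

Answer: 21 196

Derivation:
Op 1: fork(P0) -> P1. 2 ppages; refcounts: pp0:2 pp1:2
Op 2: write(P1, v1, 126). refcount(pp1)=2>1 -> COPY to pp2. 3 ppages; refcounts: pp0:2 pp1:1 pp2:1
Op 3: read(P1, v0) -> 32. No state change.
Op 4: write(P1, v1, 122). refcount(pp2)=1 -> write in place. 3 ppages; refcounts: pp0:2 pp1:1 pp2:1
Op 5: write(P1, v1, 196). refcount(pp2)=1 -> write in place. 3 ppages; refcounts: pp0:2 pp1:1 pp2:1
P0: v1 -> pp1 = 21
P1: v1 -> pp2 = 196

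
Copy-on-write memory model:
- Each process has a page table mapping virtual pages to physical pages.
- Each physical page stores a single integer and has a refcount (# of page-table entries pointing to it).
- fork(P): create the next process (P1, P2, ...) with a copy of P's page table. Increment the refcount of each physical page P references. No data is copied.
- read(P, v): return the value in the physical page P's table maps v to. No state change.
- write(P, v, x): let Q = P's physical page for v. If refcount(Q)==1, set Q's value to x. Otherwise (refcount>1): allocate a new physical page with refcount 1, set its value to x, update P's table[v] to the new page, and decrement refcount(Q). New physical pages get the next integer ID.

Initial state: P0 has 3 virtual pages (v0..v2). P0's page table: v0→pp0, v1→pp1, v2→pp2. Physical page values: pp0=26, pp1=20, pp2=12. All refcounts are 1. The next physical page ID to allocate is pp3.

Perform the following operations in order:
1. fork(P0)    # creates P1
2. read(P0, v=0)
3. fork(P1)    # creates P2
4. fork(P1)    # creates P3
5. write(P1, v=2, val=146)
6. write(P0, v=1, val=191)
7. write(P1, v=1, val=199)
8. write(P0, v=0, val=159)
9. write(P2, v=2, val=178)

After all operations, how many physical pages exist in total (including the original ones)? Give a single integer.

Op 1: fork(P0) -> P1. 3 ppages; refcounts: pp0:2 pp1:2 pp2:2
Op 2: read(P0, v0) -> 26. No state change.
Op 3: fork(P1) -> P2. 3 ppages; refcounts: pp0:3 pp1:3 pp2:3
Op 4: fork(P1) -> P3. 3 ppages; refcounts: pp0:4 pp1:4 pp2:4
Op 5: write(P1, v2, 146). refcount(pp2)=4>1 -> COPY to pp3. 4 ppages; refcounts: pp0:4 pp1:4 pp2:3 pp3:1
Op 6: write(P0, v1, 191). refcount(pp1)=4>1 -> COPY to pp4. 5 ppages; refcounts: pp0:4 pp1:3 pp2:3 pp3:1 pp4:1
Op 7: write(P1, v1, 199). refcount(pp1)=3>1 -> COPY to pp5. 6 ppages; refcounts: pp0:4 pp1:2 pp2:3 pp3:1 pp4:1 pp5:1
Op 8: write(P0, v0, 159). refcount(pp0)=4>1 -> COPY to pp6. 7 ppages; refcounts: pp0:3 pp1:2 pp2:3 pp3:1 pp4:1 pp5:1 pp6:1
Op 9: write(P2, v2, 178). refcount(pp2)=3>1 -> COPY to pp7. 8 ppages; refcounts: pp0:3 pp1:2 pp2:2 pp3:1 pp4:1 pp5:1 pp6:1 pp7:1

Answer: 8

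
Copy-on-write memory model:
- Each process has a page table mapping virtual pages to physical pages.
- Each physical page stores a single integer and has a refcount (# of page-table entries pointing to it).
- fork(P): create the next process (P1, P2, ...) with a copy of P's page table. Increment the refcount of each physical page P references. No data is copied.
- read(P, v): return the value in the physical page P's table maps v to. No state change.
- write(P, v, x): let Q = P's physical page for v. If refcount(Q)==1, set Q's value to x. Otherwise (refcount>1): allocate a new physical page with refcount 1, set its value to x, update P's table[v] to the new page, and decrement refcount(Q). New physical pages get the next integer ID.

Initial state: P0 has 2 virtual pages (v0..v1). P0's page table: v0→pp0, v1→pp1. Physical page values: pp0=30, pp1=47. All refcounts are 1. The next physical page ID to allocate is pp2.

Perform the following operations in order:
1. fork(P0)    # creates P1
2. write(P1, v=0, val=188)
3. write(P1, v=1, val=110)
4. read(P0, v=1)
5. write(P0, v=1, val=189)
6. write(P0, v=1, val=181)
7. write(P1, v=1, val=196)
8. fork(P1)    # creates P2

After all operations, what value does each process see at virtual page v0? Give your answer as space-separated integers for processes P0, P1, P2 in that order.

Answer: 30 188 188

Derivation:
Op 1: fork(P0) -> P1. 2 ppages; refcounts: pp0:2 pp1:2
Op 2: write(P1, v0, 188). refcount(pp0)=2>1 -> COPY to pp2. 3 ppages; refcounts: pp0:1 pp1:2 pp2:1
Op 3: write(P1, v1, 110). refcount(pp1)=2>1 -> COPY to pp3. 4 ppages; refcounts: pp0:1 pp1:1 pp2:1 pp3:1
Op 4: read(P0, v1) -> 47. No state change.
Op 5: write(P0, v1, 189). refcount(pp1)=1 -> write in place. 4 ppages; refcounts: pp0:1 pp1:1 pp2:1 pp3:1
Op 6: write(P0, v1, 181). refcount(pp1)=1 -> write in place. 4 ppages; refcounts: pp0:1 pp1:1 pp2:1 pp3:1
Op 7: write(P1, v1, 196). refcount(pp3)=1 -> write in place. 4 ppages; refcounts: pp0:1 pp1:1 pp2:1 pp3:1
Op 8: fork(P1) -> P2. 4 ppages; refcounts: pp0:1 pp1:1 pp2:2 pp3:2
P0: v0 -> pp0 = 30
P1: v0 -> pp2 = 188
P2: v0 -> pp2 = 188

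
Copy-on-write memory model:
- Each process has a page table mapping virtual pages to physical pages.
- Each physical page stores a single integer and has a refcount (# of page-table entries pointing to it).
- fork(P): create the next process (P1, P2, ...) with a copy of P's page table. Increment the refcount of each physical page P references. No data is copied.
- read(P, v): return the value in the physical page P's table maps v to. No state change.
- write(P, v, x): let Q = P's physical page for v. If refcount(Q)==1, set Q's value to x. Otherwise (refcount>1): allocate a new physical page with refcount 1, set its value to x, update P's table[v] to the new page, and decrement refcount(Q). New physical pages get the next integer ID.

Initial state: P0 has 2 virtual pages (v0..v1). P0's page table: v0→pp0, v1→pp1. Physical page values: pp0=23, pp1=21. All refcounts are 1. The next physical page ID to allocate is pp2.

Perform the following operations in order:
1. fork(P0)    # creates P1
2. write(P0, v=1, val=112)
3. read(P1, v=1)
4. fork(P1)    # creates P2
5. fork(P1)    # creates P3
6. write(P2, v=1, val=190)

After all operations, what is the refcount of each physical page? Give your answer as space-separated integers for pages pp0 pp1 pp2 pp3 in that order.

Answer: 4 2 1 1

Derivation:
Op 1: fork(P0) -> P1. 2 ppages; refcounts: pp0:2 pp1:2
Op 2: write(P0, v1, 112). refcount(pp1)=2>1 -> COPY to pp2. 3 ppages; refcounts: pp0:2 pp1:1 pp2:1
Op 3: read(P1, v1) -> 21. No state change.
Op 4: fork(P1) -> P2. 3 ppages; refcounts: pp0:3 pp1:2 pp2:1
Op 5: fork(P1) -> P3. 3 ppages; refcounts: pp0:4 pp1:3 pp2:1
Op 6: write(P2, v1, 190). refcount(pp1)=3>1 -> COPY to pp3. 4 ppages; refcounts: pp0:4 pp1:2 pp2:1 pp3:1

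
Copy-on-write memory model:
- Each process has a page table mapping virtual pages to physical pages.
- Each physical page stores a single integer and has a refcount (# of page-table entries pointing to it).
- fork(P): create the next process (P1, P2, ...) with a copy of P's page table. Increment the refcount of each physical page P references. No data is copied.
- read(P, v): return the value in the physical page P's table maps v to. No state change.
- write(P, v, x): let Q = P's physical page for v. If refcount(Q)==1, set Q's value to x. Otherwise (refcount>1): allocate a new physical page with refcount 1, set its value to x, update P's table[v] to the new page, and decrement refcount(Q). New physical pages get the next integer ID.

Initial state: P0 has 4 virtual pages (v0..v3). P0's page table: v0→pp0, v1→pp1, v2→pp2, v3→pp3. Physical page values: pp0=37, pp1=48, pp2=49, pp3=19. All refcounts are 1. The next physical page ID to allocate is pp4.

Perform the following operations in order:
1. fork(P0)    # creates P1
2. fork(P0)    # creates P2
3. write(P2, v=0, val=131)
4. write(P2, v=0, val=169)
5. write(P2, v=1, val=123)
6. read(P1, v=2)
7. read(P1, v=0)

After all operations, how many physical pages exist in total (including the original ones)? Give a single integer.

Answer: 6

Derivation:
Op 1: fork(P0) -> P1. 4 ppages; refcounts: pp0:2 pp1:2 pp2:2 pp3:2
Op 2: fork(P0) -> P2. 4 ppages; refcounts: pp0:3 pp1:3 pp2:3 pp3:3
Op 3: write(P2, v0, 131). refcount(pp0)=3>1 -> COPY to pp4. 5 ppages; refcounts: pp0:2 pp1:3 pp2:3 pp3:3 pp4:1
Op 4: write(P2, v0, 169). refcount(pp4)=1 -> write in place. 5 ppages; refcounts: pp0:2 pp1:3 pp2:3 pp3:3 pp4:1
Op 5: write(P2, v1, 123). refcount(pp1)=3>1 -> COPY to pp5. 6 ppages; refcounts: pp0:2 pp1:2 pp2:3 pp3:3 pp4:1 pp5:1
Op 6: read(P1, v2) -> 49. No state change.
Op 7: read(P1, v0) -> 37. No state change.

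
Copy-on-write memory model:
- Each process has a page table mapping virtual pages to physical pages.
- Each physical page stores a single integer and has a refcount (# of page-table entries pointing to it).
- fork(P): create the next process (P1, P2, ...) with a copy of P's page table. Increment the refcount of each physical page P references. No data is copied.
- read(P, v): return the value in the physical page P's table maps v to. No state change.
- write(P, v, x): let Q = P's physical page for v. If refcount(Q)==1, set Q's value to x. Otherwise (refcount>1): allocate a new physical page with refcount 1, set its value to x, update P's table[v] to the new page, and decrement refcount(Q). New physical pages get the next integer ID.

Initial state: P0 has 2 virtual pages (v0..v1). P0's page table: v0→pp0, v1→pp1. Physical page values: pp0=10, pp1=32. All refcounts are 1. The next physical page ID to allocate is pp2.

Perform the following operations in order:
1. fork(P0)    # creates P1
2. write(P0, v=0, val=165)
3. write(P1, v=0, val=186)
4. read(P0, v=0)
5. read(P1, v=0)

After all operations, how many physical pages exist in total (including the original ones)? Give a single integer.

Answer: 3

Derivation:
Op 1: fork(P0) -> P1. 2 ppages; refcounts: pp0:2 pp1:2
Op 2: write(P0, v0, 165). refcount(pp0)=2>1 -> COPY to pp2. 3 ppages; refcounts: pp0:1 pp1:2 pp2:1
Op 3: write(P1, v0, 186). refcount(pp0)=1 -> write in place. 3 ppages; refcounts: pp0:1 pp1:2 pp2:1
Op 4: read(P0, v0) -> 165. No state change.
Op 5: read(P1, v0) -> 186. No state change.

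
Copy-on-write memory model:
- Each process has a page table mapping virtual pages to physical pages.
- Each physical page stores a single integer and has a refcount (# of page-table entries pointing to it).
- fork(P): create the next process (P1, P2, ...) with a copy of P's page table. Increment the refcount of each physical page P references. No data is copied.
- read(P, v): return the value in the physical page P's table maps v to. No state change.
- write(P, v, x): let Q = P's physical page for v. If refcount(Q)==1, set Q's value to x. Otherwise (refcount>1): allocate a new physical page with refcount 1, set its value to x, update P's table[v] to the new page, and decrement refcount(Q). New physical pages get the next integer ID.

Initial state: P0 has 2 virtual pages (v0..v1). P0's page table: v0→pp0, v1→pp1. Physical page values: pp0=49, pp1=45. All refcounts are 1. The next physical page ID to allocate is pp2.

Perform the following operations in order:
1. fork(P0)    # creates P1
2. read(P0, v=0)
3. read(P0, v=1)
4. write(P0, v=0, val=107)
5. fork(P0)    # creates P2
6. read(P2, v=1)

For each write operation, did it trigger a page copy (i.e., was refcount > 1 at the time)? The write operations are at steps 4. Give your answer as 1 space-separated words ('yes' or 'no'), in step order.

Op 1: fork(P0) -> P1. 2 ppages; refcounts: pp0:2 pp1:2
Op 2: read(P0, v0) -> 49. No state change.
Op 3: read(P0, v1) -> 45. No state change.
Op 4: write(P0, v0, 107). refcount(pp0)=2>1 -> COPY to pp2. 3 ppages; refcounts: pp0:1 pp1:2 pp2:1
Op 5: fork(P0) -> P2. 3 ppages; refcounts: pp0:1 pp1:3 pp2:2
Op 6: read(P2, v1) -> 45. No state change.

yes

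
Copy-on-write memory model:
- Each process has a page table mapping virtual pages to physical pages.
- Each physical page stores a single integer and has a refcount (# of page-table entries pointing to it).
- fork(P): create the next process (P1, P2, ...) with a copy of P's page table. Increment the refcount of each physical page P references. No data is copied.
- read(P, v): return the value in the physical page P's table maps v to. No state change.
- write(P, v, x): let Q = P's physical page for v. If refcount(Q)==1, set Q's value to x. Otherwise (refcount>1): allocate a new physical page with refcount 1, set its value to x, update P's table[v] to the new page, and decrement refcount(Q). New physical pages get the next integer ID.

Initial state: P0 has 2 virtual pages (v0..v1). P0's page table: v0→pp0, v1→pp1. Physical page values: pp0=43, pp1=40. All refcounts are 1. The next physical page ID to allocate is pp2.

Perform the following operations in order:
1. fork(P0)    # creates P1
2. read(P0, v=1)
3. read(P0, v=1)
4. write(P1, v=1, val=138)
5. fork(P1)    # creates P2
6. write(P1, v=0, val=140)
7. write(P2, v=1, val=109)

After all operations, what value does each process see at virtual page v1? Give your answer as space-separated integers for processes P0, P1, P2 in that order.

Answer: 40 138 109

Derivation:
Op 1: fork(P0) -> P1. 2 ppages; refcounts: pp0:2 pp1:2
Op 2: read(P0, v1) -> 40. No state change.
Op 3: read(P0, v1) -> 40. No state change.
Op 4: write(P1, v1, 138). refcount(pp1)=2>1 -> COPY to pp2. 3 ppages; refcounts: pp0:2 pp1:1 pp2:1
Op 5: fork(P1) -> P2. 3 ppages; refcounts: pp0:3 pp1:1 pp2:2
Op 6: write(P1, v0, 140). refcount(pp0)=3>1 -> COPY to pp3. 4 ppages; refcounts: pp0:2 pp1:1 pp2:2 pp3:1
Op 7: write(P2, v1, 109). refcount(pp2)=2>1 -> COPY to pp4. 5 ppages; refcounts: pp0:2 pp1:1 pp2:1 pp3:1 pp4:1
P0: v1 -> pp1 = 40
P1: v1 -> pp2 = 138
P2: v1 -> pp4 = 109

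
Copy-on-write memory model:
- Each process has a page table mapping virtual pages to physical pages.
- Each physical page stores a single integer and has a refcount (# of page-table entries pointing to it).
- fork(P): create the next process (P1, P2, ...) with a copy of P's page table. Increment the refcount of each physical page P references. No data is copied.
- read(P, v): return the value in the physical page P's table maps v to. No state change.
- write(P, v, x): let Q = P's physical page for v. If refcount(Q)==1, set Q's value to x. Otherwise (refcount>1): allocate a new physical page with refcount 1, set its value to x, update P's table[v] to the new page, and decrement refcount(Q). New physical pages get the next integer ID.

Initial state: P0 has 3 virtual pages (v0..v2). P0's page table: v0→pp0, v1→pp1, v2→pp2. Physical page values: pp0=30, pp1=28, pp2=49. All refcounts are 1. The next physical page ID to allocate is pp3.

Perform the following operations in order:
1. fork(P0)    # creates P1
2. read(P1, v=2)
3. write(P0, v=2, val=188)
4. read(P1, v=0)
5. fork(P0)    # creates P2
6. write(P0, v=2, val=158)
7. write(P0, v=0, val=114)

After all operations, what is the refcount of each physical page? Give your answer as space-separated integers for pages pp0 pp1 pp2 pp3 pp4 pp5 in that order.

Op 1: fork(P0) -> P1. 3 ppages; refcounts: pp0:2 pp1:2 pp2:2
Op 2: read(P1, v2) -> 49. No state change.
Op 3: write(P0, v2, 188). refcount(pp2)=2>1 -> COPY to pp3. 4 ppages; refcounts: pp0:2 pp1:2 pp2:1 pp3:1
Op 4: read(P1, v0) -> 30. No state change.
Op 5: fork(P0) -> P2. 4 ppages; refcounts: pp0:3 pp1:3 pp2:1 pp3:2
Op 6: write(P0, v2, 158). refcount(pp3)=2>1 -> COPY to pp4. 5 ppages; refcounts: pp0:3 pp1:3 pp2:1 pp3:1 pp4:1
Op 7: write(P0, v0, 114). refcount(pp0)=3>1 -> COPY to pp5. 6 ppages; refcounts: pp0:2 pp1:3 pp2:1 pp3:1 pp4:1 pp5:1

Answer: 2 3 1 1 1 1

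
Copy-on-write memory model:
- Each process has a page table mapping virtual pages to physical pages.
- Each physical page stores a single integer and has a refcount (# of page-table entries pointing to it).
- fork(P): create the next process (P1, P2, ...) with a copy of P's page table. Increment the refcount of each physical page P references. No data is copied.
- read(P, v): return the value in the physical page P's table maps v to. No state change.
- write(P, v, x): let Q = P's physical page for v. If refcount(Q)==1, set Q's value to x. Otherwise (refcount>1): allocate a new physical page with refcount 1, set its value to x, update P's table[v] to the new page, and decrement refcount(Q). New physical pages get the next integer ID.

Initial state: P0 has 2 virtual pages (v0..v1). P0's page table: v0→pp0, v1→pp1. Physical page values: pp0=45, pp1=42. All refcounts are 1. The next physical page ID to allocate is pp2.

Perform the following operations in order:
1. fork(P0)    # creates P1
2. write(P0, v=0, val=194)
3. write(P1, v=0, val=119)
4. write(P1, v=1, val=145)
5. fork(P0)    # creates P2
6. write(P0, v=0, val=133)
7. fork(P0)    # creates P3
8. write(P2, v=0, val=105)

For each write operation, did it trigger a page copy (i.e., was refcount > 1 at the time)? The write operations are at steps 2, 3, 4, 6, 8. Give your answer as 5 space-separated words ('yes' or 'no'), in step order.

Op 1: fork(P0) -> P1. 2 ppages; refcounts: pp0:2 pp1:2
Op 2: write(P0, v0, 194). refcount(pp0)=2>1 -> COPY to pp2. 3 ppages; refcounts: pp0:1 pp1:2 pp2:1
Op 3: write(P1, v0, 119). refcount(pp0)=1 -> write in place. 3 ppages; refcounts: pp0:1 pp1:2 pp2:1
Op 4: write(P1, v1, 145). refcount(pp1)=2>1 -> COPY to pp3. 4 ppages; refcounts: pp0:1 pp1:1 pp2:1 pp3:1
Op 5: fork(P0) -> P2. 4 ppages; refcounts: pp0:1 pp1:2 pp2:2 pp3:1
Op 6: write(P0, v0, 133). refcount(pp2)=2>1 -> COPY to pp4. 5 ppages; refcounts: pp0:1 pp1:2 pp2:1 pp3:1 pp4:1
Op 7: fork(P0) -> P3. 5 ppages; refcounts: pp0:1 pp1:3 pp2:1 pp3:1 pp4:2
Op 8: write(P2, v0, 105). refcount(pp2)=1 -> write in place. 5 ppages; refcounts: pp0:1 pp1:3 pp2:1 pp3:1 pp4:2

yes no yes yes no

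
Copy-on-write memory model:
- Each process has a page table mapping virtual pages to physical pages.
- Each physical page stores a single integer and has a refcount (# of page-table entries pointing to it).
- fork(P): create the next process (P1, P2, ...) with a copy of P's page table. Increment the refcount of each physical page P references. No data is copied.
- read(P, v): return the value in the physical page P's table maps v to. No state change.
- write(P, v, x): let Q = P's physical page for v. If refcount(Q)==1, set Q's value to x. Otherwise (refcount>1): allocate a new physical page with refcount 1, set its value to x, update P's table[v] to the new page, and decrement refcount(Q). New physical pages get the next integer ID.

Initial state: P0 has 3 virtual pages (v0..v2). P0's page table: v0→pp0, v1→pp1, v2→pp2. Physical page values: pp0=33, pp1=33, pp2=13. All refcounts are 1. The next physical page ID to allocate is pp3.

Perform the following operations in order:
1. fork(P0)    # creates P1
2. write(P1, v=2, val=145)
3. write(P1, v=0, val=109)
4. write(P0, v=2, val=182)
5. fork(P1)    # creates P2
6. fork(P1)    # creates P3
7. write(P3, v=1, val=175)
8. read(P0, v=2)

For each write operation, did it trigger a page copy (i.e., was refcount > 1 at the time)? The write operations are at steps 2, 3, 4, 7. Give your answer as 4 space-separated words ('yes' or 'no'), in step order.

Op 1: fork(P0) -> P1. 3 ppages; refcounts: pp0:2 pp1:2 pp2:2
Op 2: write(P1, v2, 145). refcount(pp2)=2>1 -> COPY to pp3. 4 ppages; refcounts: pp0:2 pp1:2 pp2:1 pp3:1
Op 3: write(P1, v0, 109). refcount(pp0)=2>1 -> COPY to pp4. 5 ppages; refcounts: pp0:1 pp1:2 pp2:1 pp3:1 pp4:1
Op 4: write(P0, v2, 182). refcount(pp2)=1 -> write in place. 5 ppages; refcounts: pp0:1 pp1:2 pp2:1 pp3:1 pp4:1
Op 5: fork(P1) -> P2. 5 ppages; refcounts: pp0:1 pp1:3 pp2:1 pp3:2 pp4:2
Op 6: fork(P1) -> P3. 5 ppages; refcounts: pp0:1 pp1:4 pp2:1 pp3:3 pp4:3
Op 7: write(P3, v1, 175). refcount(pp1)=4>1 -> COPY to pp5. 6 ppages; refcounts: pp0:1 pp1:3 pp2:1 pp3:3 pp4:3 pp5:1
Op 8: read(P0, v2) -> 182. No state change.

yes yes no yes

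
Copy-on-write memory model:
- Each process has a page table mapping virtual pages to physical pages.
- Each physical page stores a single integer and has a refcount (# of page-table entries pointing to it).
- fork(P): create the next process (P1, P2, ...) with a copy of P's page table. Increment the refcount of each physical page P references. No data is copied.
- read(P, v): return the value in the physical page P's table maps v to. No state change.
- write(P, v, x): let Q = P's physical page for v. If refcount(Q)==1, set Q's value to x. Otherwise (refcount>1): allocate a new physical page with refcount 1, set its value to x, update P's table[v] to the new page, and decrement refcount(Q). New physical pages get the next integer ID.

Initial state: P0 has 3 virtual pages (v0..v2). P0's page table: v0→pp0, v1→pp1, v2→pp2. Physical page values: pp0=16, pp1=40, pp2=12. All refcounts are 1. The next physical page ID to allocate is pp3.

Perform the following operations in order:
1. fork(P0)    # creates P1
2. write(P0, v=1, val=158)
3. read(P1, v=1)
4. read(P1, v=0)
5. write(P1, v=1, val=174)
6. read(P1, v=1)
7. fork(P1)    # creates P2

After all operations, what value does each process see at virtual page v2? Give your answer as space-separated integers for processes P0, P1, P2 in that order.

Op 1: fork(P0) -> P1. 3 ppages; refcounts: pp0:2 pp1:2 pp2:2
Op 2: write(P0, v1, 158). refcount(pp1)=2>1 -> COPY to pp3. 4 ppages; refcounts: pp0:2 pp1:1 pp2:2 pp3:1
Op 3: read(P1, v1) -> 40. No state change.
Op 4: read(P1, v0) -> 16. No state change.
Op 5: write(P1, v1, 174). refcount(pp1)=1 -> write in place. 4 ppages; refcounts: pp0:2 pp1:1 pp2:2 pp3:1
Op 6: read(P1, v1) -> 174. No state change.
Op 7: fork(P1) -> P2. 4 ppages; refcounts: pp0:3 pp1:2 pp2:3 pp3:1
P0: v2 -> pp2 = 12
P1: v2 -> pp2 = 12
P2: v2 -> pp2 = 12

Answer: 12 12 12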